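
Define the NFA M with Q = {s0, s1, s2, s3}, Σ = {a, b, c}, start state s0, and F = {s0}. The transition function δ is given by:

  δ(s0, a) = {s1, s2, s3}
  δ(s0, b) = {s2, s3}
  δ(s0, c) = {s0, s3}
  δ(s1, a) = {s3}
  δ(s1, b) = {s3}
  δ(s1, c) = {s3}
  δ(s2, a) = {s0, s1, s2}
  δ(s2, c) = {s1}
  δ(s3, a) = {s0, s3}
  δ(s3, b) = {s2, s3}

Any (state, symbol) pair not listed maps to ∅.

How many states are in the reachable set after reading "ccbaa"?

4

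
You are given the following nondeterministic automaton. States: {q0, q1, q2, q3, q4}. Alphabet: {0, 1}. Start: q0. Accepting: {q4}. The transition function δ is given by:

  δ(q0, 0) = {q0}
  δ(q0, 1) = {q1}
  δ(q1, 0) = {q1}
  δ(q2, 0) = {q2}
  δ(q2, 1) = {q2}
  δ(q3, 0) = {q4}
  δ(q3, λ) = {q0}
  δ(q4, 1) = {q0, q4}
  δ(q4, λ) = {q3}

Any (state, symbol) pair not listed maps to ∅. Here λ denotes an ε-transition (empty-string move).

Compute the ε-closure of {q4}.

{q0, q3, q4}

Begin with {q4}.
ε-move q4 → q3; add q3.
ε-move q3 → q0; add q0.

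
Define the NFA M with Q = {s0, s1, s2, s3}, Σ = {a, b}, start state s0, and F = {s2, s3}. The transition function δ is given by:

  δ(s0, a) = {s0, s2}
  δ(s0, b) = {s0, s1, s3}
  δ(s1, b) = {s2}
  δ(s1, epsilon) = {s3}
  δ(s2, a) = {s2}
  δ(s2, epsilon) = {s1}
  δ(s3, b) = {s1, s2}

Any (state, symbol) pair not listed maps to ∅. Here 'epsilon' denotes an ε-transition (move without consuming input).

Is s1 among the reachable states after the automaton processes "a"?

Yes

Start in {s0}.
Read 'a': s0→{s0, s2}; union {s0, s2}; ε-closure = {s0, s1, s2, s3}.
State s1 is in {s0, s1, s2, s3}.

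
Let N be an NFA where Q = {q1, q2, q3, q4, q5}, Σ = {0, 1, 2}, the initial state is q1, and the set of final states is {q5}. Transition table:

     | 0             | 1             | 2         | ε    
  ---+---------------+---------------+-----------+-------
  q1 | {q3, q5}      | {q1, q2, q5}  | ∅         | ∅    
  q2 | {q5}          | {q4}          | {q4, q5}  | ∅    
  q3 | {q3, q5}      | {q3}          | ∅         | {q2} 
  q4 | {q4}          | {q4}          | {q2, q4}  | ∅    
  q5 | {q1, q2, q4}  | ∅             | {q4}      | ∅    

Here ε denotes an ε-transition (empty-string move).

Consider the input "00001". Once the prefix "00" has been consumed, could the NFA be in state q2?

Yes

Start in {q1}.
Read '0': q1→{q3, q5}; union {q3, q5}; ε-closure = {q2, q3, q5}.
Read '0': q2→{q5}, q3→{q3, q5}, q5→{q1, q2, q4}; now {q1, q2, q3, q4, q5}.
State q2 is in {q1, q2, q3, q4, q5}.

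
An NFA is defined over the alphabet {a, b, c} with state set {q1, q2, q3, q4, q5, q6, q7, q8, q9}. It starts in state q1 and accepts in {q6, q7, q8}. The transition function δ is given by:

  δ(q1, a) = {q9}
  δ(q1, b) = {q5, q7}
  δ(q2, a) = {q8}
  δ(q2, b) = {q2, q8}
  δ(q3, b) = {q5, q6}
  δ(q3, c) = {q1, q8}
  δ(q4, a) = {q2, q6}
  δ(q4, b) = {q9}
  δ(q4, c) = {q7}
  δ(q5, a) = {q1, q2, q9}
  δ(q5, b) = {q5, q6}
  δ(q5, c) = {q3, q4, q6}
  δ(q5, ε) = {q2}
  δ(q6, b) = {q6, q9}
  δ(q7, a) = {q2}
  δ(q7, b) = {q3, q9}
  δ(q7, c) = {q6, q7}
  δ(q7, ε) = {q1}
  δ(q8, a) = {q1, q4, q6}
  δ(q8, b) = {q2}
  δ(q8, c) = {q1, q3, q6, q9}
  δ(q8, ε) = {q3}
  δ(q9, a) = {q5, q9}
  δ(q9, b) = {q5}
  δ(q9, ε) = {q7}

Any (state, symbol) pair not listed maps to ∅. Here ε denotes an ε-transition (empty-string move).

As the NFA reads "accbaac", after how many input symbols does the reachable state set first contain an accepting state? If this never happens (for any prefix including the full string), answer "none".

Start in {q1}.
Read 'a': {q1} → {q1, q7, q9}.
None of the earlier sets intersect F, but {q1, q7, q9} does.

1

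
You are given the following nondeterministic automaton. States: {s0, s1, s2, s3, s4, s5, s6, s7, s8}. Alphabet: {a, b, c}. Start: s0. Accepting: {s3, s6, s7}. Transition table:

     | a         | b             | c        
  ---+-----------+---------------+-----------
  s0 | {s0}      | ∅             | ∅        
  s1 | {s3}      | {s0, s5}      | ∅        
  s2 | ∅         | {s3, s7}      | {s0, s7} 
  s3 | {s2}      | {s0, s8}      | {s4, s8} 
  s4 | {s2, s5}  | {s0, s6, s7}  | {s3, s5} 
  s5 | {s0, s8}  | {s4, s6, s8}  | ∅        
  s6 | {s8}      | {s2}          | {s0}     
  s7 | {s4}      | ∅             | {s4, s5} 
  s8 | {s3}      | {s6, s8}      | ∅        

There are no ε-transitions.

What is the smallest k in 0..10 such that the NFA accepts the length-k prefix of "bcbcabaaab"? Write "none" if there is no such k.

Start in {s0}.
Read 'b': s0→∅; now ∅.
The set is empty and remains empty for the remaining 9 symbols.
No reachable set along the way intersects F.

none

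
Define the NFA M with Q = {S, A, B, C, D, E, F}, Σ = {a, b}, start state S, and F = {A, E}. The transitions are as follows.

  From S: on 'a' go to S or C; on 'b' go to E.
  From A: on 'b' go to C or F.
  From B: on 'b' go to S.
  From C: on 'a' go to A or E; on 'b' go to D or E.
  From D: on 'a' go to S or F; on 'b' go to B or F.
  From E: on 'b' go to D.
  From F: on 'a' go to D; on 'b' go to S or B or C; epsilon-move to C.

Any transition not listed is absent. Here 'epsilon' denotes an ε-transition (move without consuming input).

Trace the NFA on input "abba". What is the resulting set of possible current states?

Start in {S}.
Read 'a': {S} → {S, C}.
Read 'b': {S, C} → {D, E}.
Read 'b': {D, E} → {B, C, D, F}.
Read 'a': {B, C, D, F} → {S, A, C, D, E, F}.

{S, A, C, D, E, F}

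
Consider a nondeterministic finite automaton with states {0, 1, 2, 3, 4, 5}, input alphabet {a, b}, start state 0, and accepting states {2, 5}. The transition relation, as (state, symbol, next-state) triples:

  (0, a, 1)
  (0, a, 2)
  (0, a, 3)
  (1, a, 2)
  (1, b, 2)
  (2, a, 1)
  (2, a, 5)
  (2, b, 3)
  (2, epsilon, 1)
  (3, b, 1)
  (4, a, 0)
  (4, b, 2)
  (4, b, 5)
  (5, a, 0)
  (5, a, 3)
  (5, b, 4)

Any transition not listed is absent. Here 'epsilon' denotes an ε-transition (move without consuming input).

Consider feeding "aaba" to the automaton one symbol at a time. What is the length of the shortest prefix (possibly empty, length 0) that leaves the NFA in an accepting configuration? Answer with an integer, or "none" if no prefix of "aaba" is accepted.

1

Start in {0}.
Read 'a': {0} → {1, 2, 3}.
None of the earlier sets intersect F, but {1, 2, 3} does.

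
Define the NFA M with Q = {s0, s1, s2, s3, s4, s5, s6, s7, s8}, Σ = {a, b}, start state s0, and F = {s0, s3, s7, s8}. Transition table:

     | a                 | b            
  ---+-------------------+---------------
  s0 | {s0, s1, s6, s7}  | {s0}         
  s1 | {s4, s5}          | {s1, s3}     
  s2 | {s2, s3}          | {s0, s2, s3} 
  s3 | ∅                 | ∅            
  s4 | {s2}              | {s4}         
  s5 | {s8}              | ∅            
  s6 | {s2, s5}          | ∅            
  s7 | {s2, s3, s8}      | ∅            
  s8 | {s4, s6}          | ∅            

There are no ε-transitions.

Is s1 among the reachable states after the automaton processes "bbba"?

Yes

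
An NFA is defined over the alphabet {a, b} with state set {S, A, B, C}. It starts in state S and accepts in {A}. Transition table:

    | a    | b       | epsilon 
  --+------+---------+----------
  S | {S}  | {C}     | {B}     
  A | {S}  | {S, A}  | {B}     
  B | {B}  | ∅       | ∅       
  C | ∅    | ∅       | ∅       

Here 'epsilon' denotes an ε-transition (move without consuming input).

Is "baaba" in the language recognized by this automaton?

No

Start: ε-closure({S}) = {S, B}.
Read 'b': S→{C}, B→∅; now {C}.
Read 'a': C→∅; now ∅.
The set is empty and remains empty for the remaining 3 symbols.
The final set ∅ contains no accepting state.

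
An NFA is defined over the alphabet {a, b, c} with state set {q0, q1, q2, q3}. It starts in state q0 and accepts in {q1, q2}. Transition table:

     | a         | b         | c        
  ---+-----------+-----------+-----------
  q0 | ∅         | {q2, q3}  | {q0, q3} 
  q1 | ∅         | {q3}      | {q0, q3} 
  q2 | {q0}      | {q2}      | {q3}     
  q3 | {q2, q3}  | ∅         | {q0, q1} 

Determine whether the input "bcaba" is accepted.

Start in {q0}.
Read 'b': q0→{q2, q3}; now {q2, q3}.
Read 'c': q2→{q3}, q3→{q0, q1}; now {q0, q1, q3}.
Read 'a': q0→∅, q1→∅, q3→{q2, q3}; now {q2, q3}.
Read 'b': q2→{q2}, q3→∅; now {q2}.
Read 'a': q2→{q0}; now {q0}.
The final set {q0} contains no accepting state.

No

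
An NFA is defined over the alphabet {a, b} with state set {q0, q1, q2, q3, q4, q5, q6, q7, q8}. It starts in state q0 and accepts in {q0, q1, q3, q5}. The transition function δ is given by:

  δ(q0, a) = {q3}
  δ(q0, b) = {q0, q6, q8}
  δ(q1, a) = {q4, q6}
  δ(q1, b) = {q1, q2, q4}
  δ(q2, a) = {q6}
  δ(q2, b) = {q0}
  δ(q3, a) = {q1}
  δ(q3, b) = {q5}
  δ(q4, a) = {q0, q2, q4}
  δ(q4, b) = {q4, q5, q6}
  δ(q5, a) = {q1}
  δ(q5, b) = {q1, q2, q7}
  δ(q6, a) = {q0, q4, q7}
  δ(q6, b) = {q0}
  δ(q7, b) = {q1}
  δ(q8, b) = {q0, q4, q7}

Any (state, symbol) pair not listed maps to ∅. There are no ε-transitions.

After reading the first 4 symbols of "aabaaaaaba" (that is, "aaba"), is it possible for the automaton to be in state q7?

Start in {q0}.
Read 'a': {q0} → {q3}.
Read 'a': {q3} → {q1}.
Read 'b': {q1} → {q1, q2, q4}.
Read 'a': {q1, q2, q4} → {q0, q2, q4, q6}.
State q7 is not in {q0, q2, q4, q6}.

No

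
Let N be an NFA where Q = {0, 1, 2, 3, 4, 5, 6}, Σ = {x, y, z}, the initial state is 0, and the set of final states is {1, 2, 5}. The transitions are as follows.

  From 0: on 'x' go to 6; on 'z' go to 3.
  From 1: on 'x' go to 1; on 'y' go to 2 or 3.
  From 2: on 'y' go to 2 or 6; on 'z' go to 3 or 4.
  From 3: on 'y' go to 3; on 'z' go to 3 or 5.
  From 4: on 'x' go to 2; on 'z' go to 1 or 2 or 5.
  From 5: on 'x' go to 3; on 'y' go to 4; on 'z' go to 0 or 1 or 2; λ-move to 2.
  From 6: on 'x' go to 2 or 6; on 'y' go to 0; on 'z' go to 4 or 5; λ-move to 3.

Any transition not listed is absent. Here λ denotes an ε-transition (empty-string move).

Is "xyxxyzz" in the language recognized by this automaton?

Yes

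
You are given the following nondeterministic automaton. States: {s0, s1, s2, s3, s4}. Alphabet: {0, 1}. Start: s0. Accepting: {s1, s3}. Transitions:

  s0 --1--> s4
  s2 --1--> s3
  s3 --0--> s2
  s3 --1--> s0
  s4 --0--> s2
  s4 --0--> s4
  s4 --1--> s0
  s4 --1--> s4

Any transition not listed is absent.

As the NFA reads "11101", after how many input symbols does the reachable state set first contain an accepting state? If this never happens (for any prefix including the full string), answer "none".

Start in {s0}.
Read '1': {s0} → {s4}.
Read '1': {s4} → {s0, s4}.
Read '1': {s0, s4} → {s0, s4}.
Read '0': {s0, s4} → {s2, s4}.
Read '1': {s2, s4} → {s0, s3, s4}.
None of the earlier sets intersect F, but {s0, s3, s4} does.

5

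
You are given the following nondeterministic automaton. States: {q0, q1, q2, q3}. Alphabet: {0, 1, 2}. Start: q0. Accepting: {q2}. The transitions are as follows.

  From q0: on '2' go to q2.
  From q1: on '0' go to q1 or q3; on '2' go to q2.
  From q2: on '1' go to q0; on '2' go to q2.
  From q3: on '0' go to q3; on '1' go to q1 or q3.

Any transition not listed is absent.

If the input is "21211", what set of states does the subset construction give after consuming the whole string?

Start in {q0}.
Read '2': q0→{q2}; now {q2}.
Read '1': q2→{q0}; now {q0}.
Read '2': q0→{q2}; now {q2}.
Read '1': q2→{q0}; now {q0}.
Read '1': q0→∅; now ∅.

∅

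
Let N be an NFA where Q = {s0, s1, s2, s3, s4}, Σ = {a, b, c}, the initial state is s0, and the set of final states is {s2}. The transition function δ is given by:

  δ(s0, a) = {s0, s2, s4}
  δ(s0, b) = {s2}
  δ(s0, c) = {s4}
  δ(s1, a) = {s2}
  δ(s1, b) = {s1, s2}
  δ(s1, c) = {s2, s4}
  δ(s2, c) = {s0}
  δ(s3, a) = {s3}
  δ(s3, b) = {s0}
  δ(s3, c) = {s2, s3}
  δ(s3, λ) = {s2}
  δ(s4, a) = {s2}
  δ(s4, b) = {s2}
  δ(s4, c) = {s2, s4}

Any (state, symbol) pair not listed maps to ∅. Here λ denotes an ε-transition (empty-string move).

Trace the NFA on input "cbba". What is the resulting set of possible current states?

∅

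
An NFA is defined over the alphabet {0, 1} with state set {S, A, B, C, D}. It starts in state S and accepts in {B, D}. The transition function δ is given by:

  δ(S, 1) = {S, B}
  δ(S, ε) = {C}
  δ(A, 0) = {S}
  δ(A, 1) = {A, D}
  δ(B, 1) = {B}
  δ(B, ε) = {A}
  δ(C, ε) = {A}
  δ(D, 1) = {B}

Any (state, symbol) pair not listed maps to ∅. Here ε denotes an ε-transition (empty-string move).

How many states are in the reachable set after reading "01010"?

3

Start: ε-closure({S}) = {S, A, C}.
Read '0': S→∅, A→{S}, C→∅; union {S}; ε-closure = {S, A, C}.
Read '1': S→{S, B}, A→{A, D}, C→∅; union {S, A, B, D}; ε-closure = {S, A, B, C, D}.
Read '0': S→∅, A→{S}, B→∅, C→∅, D→∅; union {S}; ε-closure = {S, A, C}.
Read '1': S→{S, B}, A→{A, D}, C→∅; union {S, A, B, D}; ε-closure = {S, A, B, C, D}.
Read '0': S→∅, A→{S}, B→∅, C→∅, D→∅; union {S}; ε-closure = {S, A, C}.
That set has 3 states.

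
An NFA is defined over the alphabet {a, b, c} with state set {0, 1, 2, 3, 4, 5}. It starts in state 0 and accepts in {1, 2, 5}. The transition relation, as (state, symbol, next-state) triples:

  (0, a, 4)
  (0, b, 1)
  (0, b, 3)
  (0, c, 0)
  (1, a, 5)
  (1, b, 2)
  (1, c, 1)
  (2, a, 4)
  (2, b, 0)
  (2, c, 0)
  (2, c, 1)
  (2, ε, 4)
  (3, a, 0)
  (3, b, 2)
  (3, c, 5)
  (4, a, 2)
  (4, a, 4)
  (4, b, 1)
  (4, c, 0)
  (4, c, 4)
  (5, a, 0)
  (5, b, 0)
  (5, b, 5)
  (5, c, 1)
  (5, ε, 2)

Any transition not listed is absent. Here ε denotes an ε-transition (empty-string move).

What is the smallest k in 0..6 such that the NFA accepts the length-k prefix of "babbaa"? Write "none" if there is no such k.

Start in {0}.
Read 'b': {0} → {1, 3}.
None of the earlier sets intersect F, but {1, 3} does.

1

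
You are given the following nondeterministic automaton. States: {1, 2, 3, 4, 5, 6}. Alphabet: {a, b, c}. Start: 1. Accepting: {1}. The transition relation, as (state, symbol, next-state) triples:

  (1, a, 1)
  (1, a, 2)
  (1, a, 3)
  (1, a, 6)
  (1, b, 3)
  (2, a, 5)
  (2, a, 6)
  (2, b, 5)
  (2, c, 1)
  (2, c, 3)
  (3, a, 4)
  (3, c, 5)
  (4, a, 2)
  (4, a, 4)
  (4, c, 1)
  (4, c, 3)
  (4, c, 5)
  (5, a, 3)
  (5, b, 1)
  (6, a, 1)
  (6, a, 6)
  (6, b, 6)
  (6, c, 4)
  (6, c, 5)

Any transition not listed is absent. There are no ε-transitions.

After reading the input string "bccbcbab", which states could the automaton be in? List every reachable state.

∅

Start in {1}.
Read 'b': {1} → {3}.
Read 'c': {3} → {5}.
Read 'c': {5} → ∅.
The set is empty and remains empty for the remaining 5 symbols.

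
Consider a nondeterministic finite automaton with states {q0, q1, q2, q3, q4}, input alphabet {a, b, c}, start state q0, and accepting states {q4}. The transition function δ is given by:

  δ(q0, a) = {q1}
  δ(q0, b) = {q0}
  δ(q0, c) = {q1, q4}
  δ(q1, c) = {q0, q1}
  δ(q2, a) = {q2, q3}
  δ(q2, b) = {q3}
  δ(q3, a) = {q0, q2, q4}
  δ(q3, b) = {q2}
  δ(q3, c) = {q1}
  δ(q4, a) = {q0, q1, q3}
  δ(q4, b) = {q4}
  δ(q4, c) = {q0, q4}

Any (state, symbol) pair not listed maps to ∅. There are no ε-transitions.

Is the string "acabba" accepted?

Start in {q0}.
Read 'a': q0→{q1}; now {q1}.
Read 'c': q1→{q0, q1}; now {q0, q1}.
Read 'a': q0→{q1}, q1→∅; now {q1}.
Read 'b': q1→∅; now ∅.
The set is empty and remains empty for the remaining 2 symbols.
The final set ∅ contains no accepting state.

No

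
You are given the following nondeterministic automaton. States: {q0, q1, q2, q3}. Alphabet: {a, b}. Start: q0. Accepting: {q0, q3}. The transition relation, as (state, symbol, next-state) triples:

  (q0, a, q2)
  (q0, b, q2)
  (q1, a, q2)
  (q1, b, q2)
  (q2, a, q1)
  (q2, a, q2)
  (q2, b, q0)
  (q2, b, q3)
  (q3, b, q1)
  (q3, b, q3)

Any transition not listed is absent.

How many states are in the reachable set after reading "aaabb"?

Start in {q0}.
Read 'a': q0→{q2}; now {q2}.
Read 'a': q2→{q1, q2}; now {q1, q2}.
Read 'a': q1→{q2}, q2→{q1, q2}; now {q1, q2}.
Read 'b': q1→{q2}, q2→{q0, q3}; now {q0, q2, q3}.
Read 'b': q0→{q2}, q2→{q0, q3}, q3→{q1, q3}; now {q0, q1, q2, q3}.
That set has 4 states.

4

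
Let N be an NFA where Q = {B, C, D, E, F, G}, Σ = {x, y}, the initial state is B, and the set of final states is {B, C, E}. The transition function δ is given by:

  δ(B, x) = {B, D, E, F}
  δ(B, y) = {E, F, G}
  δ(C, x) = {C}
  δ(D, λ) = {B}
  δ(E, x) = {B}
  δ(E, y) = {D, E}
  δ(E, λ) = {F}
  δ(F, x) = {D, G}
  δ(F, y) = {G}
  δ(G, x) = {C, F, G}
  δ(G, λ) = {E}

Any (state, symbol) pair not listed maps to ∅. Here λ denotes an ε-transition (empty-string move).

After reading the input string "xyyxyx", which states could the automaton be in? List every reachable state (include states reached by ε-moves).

Start in {B}.
Read 'x': B→{B, D, E, F}; now {B, D, E, F}.
Read 'y': B→{E, F, G}, D→∅, E→{D, E}, F→{G}; union {D, E, F, G}; ε-closure = {B, D, E, F, G}.
Read 'y': B→{E, F, G}, D→∅, E→{D, E}, F→{G}, G→∅; union {D, E, F, G}; ε-closure = {B, D, E, F, G}.
Read 'x': B→{B, D, E, F}, D→∅, E→{B}, F→{D, G}, G→{C, F, G}; now {B, C, D, E, F, G}.
Read 'y': B→{E, F, G}, C→∅, D→∅, E→{D, E}, F→{G}, G→∅; union {D, E, F, G}; ε-closure = {B, D, E, F, G}.
Read 'x': B→{B, D, E, F}, D→∅, E→{B}, F→{D, G}, G→{C, F, G}; now {B, C, D, E, F, G}.

{B, C, D, E, F, G}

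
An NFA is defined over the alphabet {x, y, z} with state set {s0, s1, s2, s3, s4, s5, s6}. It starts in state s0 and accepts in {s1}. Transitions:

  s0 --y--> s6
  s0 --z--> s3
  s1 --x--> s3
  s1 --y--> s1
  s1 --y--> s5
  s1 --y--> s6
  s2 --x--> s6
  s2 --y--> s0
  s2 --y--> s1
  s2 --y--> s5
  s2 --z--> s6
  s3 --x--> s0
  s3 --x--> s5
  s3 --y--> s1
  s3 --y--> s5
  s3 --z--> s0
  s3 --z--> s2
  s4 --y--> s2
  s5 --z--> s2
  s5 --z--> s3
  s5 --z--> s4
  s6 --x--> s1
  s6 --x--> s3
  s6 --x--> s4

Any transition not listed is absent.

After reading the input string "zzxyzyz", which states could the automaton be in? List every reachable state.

Start in {s0}.
Read 'z': {s0} → {s3}.
Read 'z': {s3} → {s0, s2}.
Read 'x': {s0, s2} → {s6}.
Read 'y': {s6} → ∅.
The set is empty and remains empty for the remaining 3 symbols.

∅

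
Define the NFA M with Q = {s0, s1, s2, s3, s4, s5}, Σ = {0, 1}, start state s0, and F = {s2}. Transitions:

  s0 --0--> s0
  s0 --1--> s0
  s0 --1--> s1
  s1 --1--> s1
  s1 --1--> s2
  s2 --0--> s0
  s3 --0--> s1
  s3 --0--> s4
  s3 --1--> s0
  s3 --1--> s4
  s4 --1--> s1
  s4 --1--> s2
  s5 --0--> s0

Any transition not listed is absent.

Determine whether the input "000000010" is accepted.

Start in {s0}.
Read '0': {s0} → {s0}.
Read '0': {s0} → {s0}.
Read '0': {s0} → {s0}.
Read '0': {s0} → {s0}.
Read '0': {s0} → {s0}.
Read '0': {s0} → {s0}.
Read '0': {s0} → {s0}.
Read '1': {s0} → {s0, s1}.
Read '0': {s0, s1} → {s0}.
The final set {s0} contains no accepting state.

No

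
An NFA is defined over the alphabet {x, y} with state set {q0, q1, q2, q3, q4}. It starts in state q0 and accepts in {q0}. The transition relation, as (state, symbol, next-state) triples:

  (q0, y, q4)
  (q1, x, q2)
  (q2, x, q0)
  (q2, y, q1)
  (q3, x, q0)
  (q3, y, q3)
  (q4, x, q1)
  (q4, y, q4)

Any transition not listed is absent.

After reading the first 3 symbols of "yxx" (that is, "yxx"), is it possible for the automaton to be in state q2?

Yes

Start in {q0}.
Read 'y': {q0} → {q4}.
Read 'x': {q4} → {q1}.
Read 'x': {q1} → {q2}.
State q2 is in {q2}.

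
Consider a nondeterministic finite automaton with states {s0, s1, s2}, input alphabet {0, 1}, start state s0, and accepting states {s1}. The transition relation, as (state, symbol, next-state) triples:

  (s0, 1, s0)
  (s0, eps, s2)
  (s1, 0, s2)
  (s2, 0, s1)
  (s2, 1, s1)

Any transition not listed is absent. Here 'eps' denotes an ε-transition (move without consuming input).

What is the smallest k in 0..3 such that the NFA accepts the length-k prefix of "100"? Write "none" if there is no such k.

1

Start: ε-closure({s0}) = {s0, s2}.
Read '1': s0→{s0}, s2→{s1}; union {s0, s1}; ε-closure = {s0, s1, s2}.
None of the earlier sets intersect F, but {s0, s1, s2} does.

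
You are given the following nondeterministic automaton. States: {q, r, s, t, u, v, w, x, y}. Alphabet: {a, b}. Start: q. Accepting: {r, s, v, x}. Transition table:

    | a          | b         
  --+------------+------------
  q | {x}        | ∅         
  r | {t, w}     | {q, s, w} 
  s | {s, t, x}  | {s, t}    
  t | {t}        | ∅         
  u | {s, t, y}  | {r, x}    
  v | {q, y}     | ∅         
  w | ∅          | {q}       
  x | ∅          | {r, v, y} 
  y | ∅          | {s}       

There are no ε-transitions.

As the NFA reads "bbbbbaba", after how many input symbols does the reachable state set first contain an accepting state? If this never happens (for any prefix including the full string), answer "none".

Start in {q}.
Read 'b': q→∅; now ∅.
The set is empty and remains empty for the remaining 7 symbols.
No reachable set along the way intersects F.

none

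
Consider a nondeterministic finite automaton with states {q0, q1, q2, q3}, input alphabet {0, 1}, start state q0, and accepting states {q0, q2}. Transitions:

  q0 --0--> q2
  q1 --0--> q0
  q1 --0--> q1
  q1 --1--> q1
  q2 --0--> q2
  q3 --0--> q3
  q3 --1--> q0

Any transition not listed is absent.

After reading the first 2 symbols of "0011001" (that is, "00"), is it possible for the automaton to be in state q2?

Yes

Start in {q0}.
Read '0': {q0} → {q2}.
Read '0': {q2} → {q2}.
State q2 is in {q2}.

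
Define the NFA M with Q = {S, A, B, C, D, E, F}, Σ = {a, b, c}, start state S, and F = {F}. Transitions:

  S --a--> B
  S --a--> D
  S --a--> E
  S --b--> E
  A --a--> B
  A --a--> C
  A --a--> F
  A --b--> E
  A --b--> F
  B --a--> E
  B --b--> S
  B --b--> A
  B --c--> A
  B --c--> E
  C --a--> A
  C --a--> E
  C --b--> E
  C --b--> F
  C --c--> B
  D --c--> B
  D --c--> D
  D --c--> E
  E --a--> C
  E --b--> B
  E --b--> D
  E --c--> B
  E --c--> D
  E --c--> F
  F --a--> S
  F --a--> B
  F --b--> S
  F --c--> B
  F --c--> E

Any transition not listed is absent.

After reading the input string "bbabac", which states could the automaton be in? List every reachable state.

Start in {S}.
Read 'b': S→{E}; now {E}.
Read 'b': E→{B, D}; now {B, D}.
Read 'a': B→{E}, D→∅; now {E}.
Read 'b': E→{B, D}; now {B, D}.
Read 'a': B→{E}, D→∅; now {E}.
Read 'c': E→{B, D, F}; now {B, D, F}.

{B, D, F}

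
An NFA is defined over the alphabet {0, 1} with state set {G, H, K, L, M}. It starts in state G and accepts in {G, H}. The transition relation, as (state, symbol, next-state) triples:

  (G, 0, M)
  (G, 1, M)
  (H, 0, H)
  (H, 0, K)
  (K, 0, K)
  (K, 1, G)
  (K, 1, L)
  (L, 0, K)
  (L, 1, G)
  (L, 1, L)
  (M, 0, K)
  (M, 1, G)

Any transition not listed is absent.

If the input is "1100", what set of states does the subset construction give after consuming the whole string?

Start in {G}.
Read '1': {G} → {M}.
Read '1': {M} → {G}.
Read '0': {G} → {M}.
Read '0': {M} → {K}.

{K}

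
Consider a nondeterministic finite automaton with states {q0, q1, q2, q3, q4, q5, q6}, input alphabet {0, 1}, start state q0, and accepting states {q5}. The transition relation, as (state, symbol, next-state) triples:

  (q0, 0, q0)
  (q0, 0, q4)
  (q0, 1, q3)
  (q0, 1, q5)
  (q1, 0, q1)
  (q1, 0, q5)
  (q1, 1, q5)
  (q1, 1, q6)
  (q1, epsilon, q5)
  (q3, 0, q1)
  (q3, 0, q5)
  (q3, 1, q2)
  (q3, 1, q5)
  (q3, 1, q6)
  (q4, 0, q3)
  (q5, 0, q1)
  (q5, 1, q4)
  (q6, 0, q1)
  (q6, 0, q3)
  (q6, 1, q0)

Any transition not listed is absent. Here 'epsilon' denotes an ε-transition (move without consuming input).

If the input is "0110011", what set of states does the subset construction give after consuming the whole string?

Start in {q0}.
Read '0': q0→{q0, q4}; now {q0, q4}.
Read '1': q0→{q3, q5}, q4→∅; now {q3, q5}.
Read '1': q3→{q2, q5, q6}, q5→{q4}; now {q2, q4, q5, q6}.
Read '0': q2→∅, q4→{q3}, q5→{q1}, q6→{q1, q3}; union {q1, q3}; ε-closure = {q1, q3, q5}.
Read '0': q1→{q1, q5}, q3→{q1, q5}, q5→{q1}; now {q1, q5}.
Read '1': q1→{q5, q6}, q5→{q4}; now {q4, q5, q6}.
Read '1': q4→∅, q5→{q4}, q6→{q0}; now {q0, q4}.

{q0, q4}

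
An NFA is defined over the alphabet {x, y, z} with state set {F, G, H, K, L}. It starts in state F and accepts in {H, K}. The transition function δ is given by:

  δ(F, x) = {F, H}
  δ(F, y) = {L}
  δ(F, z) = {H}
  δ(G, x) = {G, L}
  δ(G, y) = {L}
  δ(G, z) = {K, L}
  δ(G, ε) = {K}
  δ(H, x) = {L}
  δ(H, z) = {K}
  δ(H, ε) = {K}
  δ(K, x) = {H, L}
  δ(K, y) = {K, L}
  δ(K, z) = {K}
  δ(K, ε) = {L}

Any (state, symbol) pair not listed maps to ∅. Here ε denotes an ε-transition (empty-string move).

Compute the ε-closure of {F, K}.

{F, K, L}

Begin with {F, K}.
ε-move K → L; add L.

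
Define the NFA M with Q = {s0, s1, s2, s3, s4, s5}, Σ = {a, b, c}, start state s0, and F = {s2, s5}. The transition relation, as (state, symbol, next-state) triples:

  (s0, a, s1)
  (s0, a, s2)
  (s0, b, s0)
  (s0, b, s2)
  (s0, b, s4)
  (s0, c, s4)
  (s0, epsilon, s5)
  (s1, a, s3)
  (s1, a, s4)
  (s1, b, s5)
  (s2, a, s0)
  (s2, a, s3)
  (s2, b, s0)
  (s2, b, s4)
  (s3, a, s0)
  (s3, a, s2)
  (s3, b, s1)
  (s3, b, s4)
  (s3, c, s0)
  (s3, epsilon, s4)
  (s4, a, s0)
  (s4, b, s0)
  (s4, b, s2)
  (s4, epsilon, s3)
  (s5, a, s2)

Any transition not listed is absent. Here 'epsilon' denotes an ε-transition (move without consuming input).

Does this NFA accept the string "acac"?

Start: ε-closure({s0}) = {s0, s5}.
Read 'a': {s0, s5} → {s1, s2}.
Read 'c': {s1, s2} → ∅.
The set is empty and remains empty for the remaining 2 symbols.
The final set ∅ contains no accepting state.

No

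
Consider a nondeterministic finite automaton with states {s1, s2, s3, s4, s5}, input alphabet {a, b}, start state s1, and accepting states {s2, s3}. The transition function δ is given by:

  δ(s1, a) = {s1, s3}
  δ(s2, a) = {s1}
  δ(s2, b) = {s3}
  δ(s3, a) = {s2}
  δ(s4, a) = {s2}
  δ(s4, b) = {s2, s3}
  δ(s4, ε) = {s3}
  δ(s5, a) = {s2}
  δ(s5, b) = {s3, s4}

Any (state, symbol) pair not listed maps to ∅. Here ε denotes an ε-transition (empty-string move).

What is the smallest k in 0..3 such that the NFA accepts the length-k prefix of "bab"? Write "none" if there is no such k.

Start in {s1}.
Read 'b': s1→∅; now ∅.
The set is empty and remains empty for the remaining 2 symbols.
No reachable set along the way intersects F.

none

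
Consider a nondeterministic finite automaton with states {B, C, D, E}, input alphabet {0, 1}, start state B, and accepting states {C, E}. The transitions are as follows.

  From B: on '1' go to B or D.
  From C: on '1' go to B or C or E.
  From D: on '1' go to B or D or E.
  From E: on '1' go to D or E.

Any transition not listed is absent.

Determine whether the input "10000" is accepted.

Start in {B}.
Read '1': B→{B, D}; now {B, D}.
Read '0': B→∅, D→∅; now ∅.
The set is empty and remains empty for the remaining 3 symbols.
The final set ∅ contains no accepting state.

No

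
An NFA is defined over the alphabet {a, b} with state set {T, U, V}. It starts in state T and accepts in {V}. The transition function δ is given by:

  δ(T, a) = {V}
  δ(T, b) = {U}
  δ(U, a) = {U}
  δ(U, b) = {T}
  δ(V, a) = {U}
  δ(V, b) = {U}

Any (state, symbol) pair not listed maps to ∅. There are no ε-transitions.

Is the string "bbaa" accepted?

No

Start in {T}.
Read 'b': {T} → {U}.
Read 'b': {U} → {T}.
Read 'a': {T} → {V}.
Read 'a': {V} → {U}.
The final set {U} contains no accepting state.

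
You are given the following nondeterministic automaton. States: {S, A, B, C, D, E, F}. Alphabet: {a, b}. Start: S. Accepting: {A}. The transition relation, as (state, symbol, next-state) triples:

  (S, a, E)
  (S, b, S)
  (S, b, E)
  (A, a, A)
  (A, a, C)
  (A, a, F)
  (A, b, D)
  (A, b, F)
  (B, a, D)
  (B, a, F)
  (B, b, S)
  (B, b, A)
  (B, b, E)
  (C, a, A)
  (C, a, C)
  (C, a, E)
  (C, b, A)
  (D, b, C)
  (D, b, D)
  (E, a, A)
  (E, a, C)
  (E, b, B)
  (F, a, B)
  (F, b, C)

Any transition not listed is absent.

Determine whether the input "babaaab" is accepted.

Yes

Start in {S}.
Read 'b': S→{S, E}; now {S, E}.
Read 'a': S→{E}, E→{A, C}; now {A, C, E}.
Read 'b': A→{D, F}, C→{A}, E→{B}; now {A, B, D, F}.
Read 'a': A→{A, C, F}, B→{D, F}, D→∅, F→{B}; now {A, B, C, D, F}.
Read 'a': A→{A, C, F}, B→{D, F}, C→{A, C, E}, D→∅, F→{B}; now {A, B, C, D, E, F}.
Read 'a': A→{A, C, F}, B→{D, F}, C→{A, C, E}, D→∅, E→{A, C}, F→{B}; now {A, B, C, D, E, F}.
Read 'b': A→{D, F}, B→{S, A, E}, C→{A}, D→{C, D}, E→{B}, F→{C}; now {S, A, B, C, D, E, F}.
The final set {S, A, B, C, D, E, F} contains the accepting state A.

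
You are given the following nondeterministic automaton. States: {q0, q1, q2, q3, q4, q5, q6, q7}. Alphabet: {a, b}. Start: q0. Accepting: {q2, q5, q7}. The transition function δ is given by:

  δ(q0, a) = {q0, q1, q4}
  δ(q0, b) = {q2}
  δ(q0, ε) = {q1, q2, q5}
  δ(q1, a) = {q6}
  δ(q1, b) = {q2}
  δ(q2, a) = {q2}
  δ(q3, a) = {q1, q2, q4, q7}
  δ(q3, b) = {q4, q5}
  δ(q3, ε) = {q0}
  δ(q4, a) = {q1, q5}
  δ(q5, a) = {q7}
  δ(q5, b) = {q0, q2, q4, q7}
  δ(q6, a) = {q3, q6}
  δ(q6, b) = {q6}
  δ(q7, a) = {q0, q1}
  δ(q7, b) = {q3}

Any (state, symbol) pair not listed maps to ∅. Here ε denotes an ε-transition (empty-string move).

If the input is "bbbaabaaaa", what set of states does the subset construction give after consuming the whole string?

Start: ε-closure({q0}) = {q0, q1, q2, q5}.
Read 'b': q0→{q2}, q1→{q2}, q2→∅, q5→{q0, q2, q4, q7}; union {q0, q2, q4, q7}; ε-closure = {q0, q1, q2, q4, q5, q7}.
Read 'b': q0→{q2}, q1→{q2}, q2→∅, q4→∅, q5→{q0, q2, q4, q7}, q7→{q3}; union {q0, q2, q3, q4, q7}; ε-closure = {q0, q1, q2, q3, q4, q5, q7}.
Read 'b': q0→{q2}, q1→{q2}, q2→∅, q3→{q4, q5}, q4→∅, q5→{q0, q2, q4, q7}, q7→{q3}; union {q0, q2, q3, q4, q5, q7}; ε-closure = {q0, q1, q2, q3, q4, q5, q7}.
Read 'a': q0→{q0, q1, q4}, q1→{q6}, q2→{q2}, q3→{q1, q2, q4, q7}, q4→{q1, q5}, q5→{q7}, q7→{q0, q1}; now {q0, q1, q2, q4, q5, q6, q7}.
Read 'a': q0→{q0, q1, q4}, q1→{q6}, q2→{q2}, q4→{q1, q5}, q5→{q7}, q6→{q3, q6}, q7→{q0, q1}; now {q0, q1, q2, q3, q4, q5, q6, q7}.
Read 'b': q0→{q2}, q1→{q2}, q2→∅, q3→{q4, q5}, q4→∅, q5→{q0, q2, q4, q7}, q6→{q6}, q7→{q3}; union {q0, q2, q3, q4, q5, q6, q7}; ε-closure = {q0, q1, q2, q3, q4, q5, q6, q7}.
Read 'a': q0→{q0, q1, q4}, q1→{q6}, q2→{q2}, q3→{q1, q2, q4, q7}, q4→{q1, q5}, q5→{q7}, q6→{q3, q6}, q7→{q0, q1}; now {q0, q1, q2, q3, q4, q5, q6, q7}.
Read 'a': q0→{q0, q1, q4}, q1→{q6}, q2→{q2}, q3→{q1, q2, q4, q7}, q4→{q1, q5}, q5→{q7}, q6→{q3, q6}, q7→{q0, q1}; now {q0, q1, q2, q3, q4, q5, q6, q7}.
Read 'a': q0→{q0, q1, q4}, q1→{q6}, q2→{q2}, q3→{q1, q2, q4, q7}, q4→{q1, q5}, q5→{q7}, q6→{q3, q6}, q7→{q0, q1}; now {q0, q1, q2, q3, q4, q5, q6, q7}.
Read 'a': q0→{q0, q1, q4}, q1→{q6}, q2→{q2}, q3→{q1, q2, q4, q7}, q4→{q1, q5}, q5→{q7}, q6→{q3, q6}, q7→{q0, q1}; now {q0, q1, q2, q3, q4, q5, q6, q7}.

{q0, q1, q2, q3, q4, q5, q6, q7}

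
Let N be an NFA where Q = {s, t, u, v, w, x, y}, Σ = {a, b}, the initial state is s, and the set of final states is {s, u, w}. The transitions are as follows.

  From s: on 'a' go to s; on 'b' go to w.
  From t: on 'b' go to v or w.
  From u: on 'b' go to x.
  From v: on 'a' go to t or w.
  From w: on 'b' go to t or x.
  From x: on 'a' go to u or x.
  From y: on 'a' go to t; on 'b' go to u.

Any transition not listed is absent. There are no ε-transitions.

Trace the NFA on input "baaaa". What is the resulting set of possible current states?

∅

Start in {s}.
Read 'b': s→{w}; now {w}.
Read 'a': w→∅; now ∅.
The set is empty and remains empty for the remaining 3 symbols.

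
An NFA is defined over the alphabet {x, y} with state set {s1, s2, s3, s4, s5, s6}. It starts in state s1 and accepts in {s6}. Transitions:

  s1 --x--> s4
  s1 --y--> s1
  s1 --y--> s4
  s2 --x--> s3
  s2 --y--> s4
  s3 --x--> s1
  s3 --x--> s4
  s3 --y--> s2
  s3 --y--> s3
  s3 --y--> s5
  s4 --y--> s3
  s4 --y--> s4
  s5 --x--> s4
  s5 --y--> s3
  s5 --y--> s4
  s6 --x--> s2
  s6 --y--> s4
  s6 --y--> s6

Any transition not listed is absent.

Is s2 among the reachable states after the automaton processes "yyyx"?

Start in {s1}.
Read 'y': {s1} → {s1, s4}.
Read 'y': {s1, s4} → {s1, s3, s4}.
Read 'y': {s1, s3, s4} → {s1, s2, s3, s4, s5}.
Read 'x': {s1, s2, s3, s4, s5} → {s1, s3, s4}.
State s2 is not in {s1, s3, s4}.

No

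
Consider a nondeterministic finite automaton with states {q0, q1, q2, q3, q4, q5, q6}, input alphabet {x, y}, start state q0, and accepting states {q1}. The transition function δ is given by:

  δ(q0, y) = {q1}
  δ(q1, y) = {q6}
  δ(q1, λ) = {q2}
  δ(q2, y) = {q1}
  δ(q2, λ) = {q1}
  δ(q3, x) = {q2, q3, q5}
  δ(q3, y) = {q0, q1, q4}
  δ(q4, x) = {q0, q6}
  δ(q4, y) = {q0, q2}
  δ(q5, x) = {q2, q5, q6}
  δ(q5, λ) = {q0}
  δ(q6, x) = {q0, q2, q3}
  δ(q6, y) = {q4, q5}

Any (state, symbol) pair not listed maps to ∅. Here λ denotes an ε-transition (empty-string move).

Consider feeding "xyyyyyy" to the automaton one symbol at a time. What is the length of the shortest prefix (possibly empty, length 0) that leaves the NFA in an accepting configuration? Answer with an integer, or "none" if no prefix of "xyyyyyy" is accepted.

Start in {q0}.
Read 'x': q0→∅; now ∅.
The set is empty and remains empty for the remaining 6 symbols.
No reachable set along the way intersects F.

none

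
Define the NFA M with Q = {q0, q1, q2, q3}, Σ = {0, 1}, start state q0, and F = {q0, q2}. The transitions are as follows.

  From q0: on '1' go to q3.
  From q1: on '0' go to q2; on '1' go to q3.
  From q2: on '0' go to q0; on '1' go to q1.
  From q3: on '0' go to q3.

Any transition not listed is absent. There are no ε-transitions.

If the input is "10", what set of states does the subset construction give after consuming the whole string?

Start in {q0}.
Read '1': q0→{q3}; now {q3}.
Read '0': q3→{q3}; now {q3}.

{q3}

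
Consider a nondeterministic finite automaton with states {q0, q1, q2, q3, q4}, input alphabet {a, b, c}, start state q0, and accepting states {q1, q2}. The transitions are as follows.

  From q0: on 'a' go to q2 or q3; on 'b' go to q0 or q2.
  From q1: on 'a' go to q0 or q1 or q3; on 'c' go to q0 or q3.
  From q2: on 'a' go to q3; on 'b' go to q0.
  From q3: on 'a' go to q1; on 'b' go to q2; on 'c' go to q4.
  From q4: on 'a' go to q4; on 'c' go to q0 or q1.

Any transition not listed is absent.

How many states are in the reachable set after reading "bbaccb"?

2

Start in {q0}.
Read 'b': q0→{q0, q2}; now {q0, q2}.
Read 'b': q0→{q0, q2}, q2→{q0}; now {q0, q2}.
Read 'a': q0→{q2, q3}, q2→{q3}; now {q2, q3}.
Read 'c': q2→∅, q3→{q4}; now {q4}.
Read 'c': q4→{q0, q1}; now {q0, q1}.
Read 'b': q0→{q0, q2}, q1→∅; now {q0, q2}.
That set has 2 states.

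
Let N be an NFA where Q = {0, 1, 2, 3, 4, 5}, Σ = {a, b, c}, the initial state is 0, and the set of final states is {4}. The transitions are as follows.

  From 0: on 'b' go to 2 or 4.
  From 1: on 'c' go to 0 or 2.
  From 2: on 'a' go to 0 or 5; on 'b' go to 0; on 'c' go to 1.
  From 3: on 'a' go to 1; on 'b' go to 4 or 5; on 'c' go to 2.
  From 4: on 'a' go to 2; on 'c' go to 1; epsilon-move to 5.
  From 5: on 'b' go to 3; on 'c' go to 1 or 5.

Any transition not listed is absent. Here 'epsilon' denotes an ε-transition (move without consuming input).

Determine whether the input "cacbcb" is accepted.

No

Start in {0}.
Read 'c': 0→∅; now ∅.
The set is empty and remains empty for the remaining 5 symbols.
The final set ∅ contains no accepting state.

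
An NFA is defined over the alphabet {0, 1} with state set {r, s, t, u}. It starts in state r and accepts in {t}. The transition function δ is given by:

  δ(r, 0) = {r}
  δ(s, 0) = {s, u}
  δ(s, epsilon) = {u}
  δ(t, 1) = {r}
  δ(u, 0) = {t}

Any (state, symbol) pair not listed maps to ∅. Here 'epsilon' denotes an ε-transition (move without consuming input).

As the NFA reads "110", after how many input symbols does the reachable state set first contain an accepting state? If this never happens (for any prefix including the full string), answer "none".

none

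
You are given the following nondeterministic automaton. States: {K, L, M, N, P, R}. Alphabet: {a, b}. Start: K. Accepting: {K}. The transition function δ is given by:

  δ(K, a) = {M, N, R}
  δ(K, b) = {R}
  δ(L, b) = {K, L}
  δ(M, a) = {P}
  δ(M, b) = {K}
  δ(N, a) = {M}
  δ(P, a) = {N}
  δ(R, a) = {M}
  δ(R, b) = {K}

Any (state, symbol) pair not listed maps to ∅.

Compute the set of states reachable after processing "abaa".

{M, P}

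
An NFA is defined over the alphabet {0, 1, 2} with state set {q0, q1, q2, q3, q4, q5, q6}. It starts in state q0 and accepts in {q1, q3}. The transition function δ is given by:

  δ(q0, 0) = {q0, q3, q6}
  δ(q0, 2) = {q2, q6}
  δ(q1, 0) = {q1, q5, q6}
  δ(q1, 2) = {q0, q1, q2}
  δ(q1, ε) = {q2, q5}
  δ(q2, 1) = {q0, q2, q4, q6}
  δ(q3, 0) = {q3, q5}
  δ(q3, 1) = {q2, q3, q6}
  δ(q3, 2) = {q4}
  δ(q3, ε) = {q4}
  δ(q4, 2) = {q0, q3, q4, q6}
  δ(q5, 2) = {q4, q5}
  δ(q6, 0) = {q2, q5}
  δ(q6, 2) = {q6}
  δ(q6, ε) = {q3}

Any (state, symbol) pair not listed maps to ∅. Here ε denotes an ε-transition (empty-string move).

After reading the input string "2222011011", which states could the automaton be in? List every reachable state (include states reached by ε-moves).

Start in {q0}.
Read '2': q0→{q2, q6}; union {q2, q6}; ε-closure = {q2, q3, q4, q6}.
Read '2': q2→∅, q3→{q4}, q4→{q0, q3, q4, q6}, q6→{q6}; now {q0, q3, q4, q6}.
Read '2': q0→{q2, q6}, q3→{q4}, q4→{q0, q3, q4, q6}, q6→{q6}; now {q0, q2, q3, q4, q6}.
Read '2': q0→{q2, q6}, q2→∅, q3→{q4}, q4→{q0, q3, q4, q6}, q6→{q6}; now {q0, q2, q3, q4, q6}.
Read '0': q0→{q0, q3, q6}, q2→∅, q3→{q3, q5}, q4→∅, q6→{q2, q5}; union {q0, q2, q3, q5, q6}; ε-closure = {q0, q2, q3, q4, q5, q6}.
Read '1': q0→∅, q2→{q0, q2, q4, q6}, q3→{q2, q3, q6}, q4→∅, q5→∅, q6→∅; now {q0, q2, q3, q4, q6}.
Read '1': q0→∅, q2→{q0, q2, q4, q6}, q3→{q2, q3, q6}, q4→∅, q6→∅; now {q0, q2, q3, q4, q6}.
Read '0': q0→{q0, q3, q6}, q2→∅, q3→{q3, q5}, q4→∅, q6→{q2, q5}; union {q0, q2, q3, q5, q6}; ε-closure = {q0, q2, q3, q4, q5, q6}.
Read '1': q0→∅, q2→{q0, q2, q4, q6}, q3→{q2, q3, q6}, q4→∅, q5→∅, q6→∅; now {q0, q2, q3, q4, q6}.
Read '1': q0→∅, q2→{q0, q2, q4, q6}, q3→{q2, q3, q6}, q4→∅, q6→∅; now {q0, q2, q3, q4, q6}.

{q0, q2, q3, q4, q6}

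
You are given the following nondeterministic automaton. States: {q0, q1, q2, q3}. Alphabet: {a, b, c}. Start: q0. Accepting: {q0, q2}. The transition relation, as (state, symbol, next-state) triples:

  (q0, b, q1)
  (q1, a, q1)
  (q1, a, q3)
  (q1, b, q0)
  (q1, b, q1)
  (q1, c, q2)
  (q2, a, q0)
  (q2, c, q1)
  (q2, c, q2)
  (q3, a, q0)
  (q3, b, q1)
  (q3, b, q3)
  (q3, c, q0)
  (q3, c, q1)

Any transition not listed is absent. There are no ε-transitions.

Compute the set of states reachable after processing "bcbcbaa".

∅

Start in {q0}.
Read 'b': q0→{q1}; now {q1}.
Read 'c': q1→{q2}; now {q2}.
Read 'b': q2→∅; now ∅.
The set is empty and remains empty for the remaining 4 symbols.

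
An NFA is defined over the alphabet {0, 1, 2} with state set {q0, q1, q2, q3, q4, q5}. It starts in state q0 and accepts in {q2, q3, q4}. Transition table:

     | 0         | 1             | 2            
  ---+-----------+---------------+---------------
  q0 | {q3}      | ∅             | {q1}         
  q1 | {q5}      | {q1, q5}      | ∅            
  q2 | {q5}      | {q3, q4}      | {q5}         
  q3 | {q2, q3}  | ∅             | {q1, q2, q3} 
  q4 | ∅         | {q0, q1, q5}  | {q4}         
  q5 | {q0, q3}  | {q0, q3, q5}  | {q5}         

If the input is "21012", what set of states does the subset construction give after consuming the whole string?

Start in {q0}.
Read '2': q0→{q1}; now {q1}.
Read '1': q1→{q1, q5}; now {q1, q5}.
Read '0': q1→{q5}, q5→{q0, q3}; now {q0, q3, q5}.
Read '1': q0→∅, q3→∅, q5→{q0, q3, q5}; now {q0, q3, q5}.
Read '2': q0→{q1}, q3→{q1, q2, q3}, q5→{q5}; now {q1, q2, q3, q5}.

{q1, q2, q3, q5}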